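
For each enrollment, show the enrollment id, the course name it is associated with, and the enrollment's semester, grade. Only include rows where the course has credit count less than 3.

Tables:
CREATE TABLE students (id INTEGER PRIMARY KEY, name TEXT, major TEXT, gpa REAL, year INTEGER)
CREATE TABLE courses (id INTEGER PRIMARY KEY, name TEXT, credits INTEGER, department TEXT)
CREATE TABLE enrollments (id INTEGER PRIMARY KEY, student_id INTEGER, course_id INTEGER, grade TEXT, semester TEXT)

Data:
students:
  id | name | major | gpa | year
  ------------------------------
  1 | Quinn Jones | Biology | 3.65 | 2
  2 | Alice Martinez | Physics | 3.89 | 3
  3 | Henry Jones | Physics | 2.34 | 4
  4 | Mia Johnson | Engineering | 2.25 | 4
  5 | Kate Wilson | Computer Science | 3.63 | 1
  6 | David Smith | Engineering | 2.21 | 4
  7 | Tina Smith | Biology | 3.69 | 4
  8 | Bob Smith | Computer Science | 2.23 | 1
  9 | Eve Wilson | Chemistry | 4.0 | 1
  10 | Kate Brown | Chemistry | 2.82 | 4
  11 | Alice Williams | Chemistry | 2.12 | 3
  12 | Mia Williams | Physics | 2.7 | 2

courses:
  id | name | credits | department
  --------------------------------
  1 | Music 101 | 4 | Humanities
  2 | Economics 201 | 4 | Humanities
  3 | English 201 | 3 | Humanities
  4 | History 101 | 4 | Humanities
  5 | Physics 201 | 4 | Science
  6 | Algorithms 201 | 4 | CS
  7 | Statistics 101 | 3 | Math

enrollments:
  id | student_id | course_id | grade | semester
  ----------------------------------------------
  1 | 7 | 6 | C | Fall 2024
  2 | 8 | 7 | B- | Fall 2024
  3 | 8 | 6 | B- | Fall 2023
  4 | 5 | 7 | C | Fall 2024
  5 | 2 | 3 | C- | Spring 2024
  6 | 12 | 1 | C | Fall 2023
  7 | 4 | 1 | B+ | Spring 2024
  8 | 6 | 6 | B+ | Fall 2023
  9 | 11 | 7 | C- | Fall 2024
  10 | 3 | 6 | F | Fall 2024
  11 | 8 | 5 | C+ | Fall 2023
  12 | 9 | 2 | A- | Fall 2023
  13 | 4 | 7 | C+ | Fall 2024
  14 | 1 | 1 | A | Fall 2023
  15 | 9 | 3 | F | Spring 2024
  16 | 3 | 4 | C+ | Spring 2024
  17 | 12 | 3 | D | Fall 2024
SELECT c.id, p.name AS course, c.semester, c.grade FROM enrollments c JOIN courses p ON c.course_id = p.id WHERE p.credits < 3

Execution result:
(no rows)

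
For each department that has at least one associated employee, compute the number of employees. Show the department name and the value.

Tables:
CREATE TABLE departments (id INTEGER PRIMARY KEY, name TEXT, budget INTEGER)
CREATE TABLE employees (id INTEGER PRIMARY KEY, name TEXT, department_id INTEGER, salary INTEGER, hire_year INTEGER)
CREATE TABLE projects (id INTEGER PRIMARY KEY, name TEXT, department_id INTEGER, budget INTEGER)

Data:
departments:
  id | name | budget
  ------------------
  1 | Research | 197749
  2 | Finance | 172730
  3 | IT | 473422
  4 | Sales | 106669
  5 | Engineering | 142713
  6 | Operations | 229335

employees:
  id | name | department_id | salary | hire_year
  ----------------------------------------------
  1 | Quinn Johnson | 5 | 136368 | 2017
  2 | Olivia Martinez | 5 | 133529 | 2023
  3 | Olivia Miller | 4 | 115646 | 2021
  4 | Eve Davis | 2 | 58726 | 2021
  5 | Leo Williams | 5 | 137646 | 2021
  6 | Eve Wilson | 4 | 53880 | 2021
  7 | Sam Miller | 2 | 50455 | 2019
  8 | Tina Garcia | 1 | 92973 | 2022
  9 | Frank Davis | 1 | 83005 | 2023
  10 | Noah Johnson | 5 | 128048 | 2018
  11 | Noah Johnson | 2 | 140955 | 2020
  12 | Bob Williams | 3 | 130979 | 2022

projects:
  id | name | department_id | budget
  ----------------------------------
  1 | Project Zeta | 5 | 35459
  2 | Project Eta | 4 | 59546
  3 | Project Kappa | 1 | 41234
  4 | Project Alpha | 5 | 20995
SELECT p.name, COUNT(*) AS n FROM employees c JOIN departments p ON c.department_id = p.id GROUP BY p.id, p.name

Execution result:
name | n
Research | 2
Finance | 3
IT | 1
Sales | 2
Engineering | 4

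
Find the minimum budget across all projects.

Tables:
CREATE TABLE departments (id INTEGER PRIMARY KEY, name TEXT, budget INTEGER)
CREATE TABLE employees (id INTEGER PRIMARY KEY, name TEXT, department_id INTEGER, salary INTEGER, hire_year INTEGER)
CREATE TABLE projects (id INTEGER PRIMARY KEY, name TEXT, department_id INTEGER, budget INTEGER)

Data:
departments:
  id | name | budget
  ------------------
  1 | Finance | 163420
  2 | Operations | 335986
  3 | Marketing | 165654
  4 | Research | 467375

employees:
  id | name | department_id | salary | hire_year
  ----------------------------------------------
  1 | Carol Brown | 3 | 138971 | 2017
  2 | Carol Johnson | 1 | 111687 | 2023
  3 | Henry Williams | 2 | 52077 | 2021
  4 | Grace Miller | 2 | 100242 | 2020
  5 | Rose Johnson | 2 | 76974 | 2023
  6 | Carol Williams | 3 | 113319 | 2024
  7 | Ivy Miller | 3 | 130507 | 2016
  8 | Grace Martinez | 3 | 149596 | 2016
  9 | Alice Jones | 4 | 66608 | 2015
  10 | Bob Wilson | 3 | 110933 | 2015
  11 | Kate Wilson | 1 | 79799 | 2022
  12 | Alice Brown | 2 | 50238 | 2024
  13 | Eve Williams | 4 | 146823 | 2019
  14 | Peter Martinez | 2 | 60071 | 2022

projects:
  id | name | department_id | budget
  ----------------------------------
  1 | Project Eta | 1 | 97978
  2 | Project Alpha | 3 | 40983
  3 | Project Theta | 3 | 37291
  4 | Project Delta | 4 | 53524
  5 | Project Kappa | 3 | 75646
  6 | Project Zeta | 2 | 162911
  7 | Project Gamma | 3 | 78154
SELECT MIN(budget) FROM projects

Execution result:
37291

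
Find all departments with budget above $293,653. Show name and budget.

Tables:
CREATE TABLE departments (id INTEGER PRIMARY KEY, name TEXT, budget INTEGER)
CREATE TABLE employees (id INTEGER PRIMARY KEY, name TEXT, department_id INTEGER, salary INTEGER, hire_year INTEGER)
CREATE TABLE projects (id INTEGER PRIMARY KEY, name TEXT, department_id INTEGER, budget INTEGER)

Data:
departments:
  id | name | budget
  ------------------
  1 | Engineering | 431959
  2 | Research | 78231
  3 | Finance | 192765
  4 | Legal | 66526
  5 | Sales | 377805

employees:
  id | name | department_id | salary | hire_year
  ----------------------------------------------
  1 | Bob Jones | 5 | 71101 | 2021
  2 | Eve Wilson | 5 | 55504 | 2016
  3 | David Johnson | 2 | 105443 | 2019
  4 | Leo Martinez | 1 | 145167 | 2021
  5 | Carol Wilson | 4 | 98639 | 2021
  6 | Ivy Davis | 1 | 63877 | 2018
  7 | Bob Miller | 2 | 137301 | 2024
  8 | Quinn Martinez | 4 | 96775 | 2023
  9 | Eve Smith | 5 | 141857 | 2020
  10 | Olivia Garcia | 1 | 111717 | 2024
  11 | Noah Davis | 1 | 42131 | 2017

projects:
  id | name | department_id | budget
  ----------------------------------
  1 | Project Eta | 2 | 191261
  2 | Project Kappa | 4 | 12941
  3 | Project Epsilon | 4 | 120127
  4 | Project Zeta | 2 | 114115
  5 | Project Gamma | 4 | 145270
SELECT name, budget FROM departments WHERE budget > 293653

Execution result:
name | budget
Engineering | 431959
Sales | 377805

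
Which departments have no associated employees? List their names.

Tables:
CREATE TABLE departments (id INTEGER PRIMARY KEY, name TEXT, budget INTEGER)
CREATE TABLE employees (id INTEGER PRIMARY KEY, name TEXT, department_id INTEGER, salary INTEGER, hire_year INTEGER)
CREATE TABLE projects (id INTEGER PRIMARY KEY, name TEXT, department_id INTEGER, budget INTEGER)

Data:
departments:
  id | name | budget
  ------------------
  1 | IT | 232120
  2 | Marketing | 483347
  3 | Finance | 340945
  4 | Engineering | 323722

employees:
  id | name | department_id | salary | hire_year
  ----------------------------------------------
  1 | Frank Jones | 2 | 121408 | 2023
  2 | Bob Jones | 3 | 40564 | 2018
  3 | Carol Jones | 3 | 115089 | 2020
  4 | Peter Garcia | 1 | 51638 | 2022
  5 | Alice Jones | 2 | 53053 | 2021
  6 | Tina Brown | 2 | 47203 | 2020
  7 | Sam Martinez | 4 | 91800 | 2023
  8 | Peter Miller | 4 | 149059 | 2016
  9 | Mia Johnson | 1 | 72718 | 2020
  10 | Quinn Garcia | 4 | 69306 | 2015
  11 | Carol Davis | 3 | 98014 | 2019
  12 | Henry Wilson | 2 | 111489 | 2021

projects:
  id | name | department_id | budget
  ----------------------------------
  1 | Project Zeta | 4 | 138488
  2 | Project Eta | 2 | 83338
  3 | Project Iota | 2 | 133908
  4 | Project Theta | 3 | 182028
SELECT p.name FROM departments p LEFT JOIN employees c ON c.department_id = p.id WHERE c.id IS NULL

Execution result:
(no rows)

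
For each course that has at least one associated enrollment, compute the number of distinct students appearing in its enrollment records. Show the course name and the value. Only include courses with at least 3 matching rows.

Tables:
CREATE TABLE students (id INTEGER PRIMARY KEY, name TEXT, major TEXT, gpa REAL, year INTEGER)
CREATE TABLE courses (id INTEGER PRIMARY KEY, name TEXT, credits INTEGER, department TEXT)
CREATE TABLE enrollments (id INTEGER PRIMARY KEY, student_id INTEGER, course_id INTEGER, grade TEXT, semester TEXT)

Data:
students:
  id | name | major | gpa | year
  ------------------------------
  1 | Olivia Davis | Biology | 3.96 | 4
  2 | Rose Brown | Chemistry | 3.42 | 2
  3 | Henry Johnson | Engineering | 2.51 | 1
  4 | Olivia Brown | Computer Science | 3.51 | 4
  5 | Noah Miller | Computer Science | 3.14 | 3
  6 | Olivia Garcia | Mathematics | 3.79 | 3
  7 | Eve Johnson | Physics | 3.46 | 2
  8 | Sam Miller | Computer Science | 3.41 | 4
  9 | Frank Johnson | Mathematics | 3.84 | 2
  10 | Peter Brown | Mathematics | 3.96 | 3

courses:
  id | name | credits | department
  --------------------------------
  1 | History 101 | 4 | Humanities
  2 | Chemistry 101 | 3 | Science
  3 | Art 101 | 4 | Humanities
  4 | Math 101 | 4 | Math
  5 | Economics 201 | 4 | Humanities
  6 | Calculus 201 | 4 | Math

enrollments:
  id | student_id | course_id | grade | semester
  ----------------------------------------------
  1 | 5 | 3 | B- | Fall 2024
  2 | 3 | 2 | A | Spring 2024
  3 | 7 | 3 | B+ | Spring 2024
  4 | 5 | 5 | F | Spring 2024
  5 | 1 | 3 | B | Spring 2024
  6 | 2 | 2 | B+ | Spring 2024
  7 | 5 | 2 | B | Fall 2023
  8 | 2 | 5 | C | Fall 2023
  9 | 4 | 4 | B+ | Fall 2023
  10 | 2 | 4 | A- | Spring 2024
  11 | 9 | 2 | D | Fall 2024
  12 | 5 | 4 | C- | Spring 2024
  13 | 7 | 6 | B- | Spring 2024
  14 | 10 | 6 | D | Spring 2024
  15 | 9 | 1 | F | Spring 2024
SELECT p.name, COUNT(DISTINCT c.student_id) AS distinct_student_count FROM enrollments c JOIN courses p ON c.course_id = p.id GROUP BY p.id, p.name HAVING COUNT(*) >= 3

Execution result:
name | distinct_student_count
Chemistry 101 | 4
Art 101 | 3
Math 101 | 3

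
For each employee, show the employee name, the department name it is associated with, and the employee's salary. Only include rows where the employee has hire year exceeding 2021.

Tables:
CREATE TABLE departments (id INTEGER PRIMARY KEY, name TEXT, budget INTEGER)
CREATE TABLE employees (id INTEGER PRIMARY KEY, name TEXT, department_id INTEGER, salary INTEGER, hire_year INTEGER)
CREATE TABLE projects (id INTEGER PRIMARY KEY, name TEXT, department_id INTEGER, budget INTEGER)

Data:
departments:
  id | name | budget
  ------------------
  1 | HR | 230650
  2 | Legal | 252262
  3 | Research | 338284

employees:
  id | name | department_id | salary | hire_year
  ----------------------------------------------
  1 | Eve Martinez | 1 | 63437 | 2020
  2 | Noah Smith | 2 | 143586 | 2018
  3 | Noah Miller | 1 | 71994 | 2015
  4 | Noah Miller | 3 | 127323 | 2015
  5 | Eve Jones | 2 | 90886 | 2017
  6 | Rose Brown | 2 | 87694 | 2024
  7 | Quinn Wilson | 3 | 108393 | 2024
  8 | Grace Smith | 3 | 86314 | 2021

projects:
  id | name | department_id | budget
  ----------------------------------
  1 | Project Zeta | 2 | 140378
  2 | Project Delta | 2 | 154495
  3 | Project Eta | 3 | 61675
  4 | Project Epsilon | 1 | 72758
SELECT c.name, p.name AS department, c.salary FROM employees c JOIN departments p ON c.department_id = p.id WHERE c.hire_year > 2021

Execution result:
name | department | salary
Rose Brown | Legal | 87694
Quinn Wilson | Research | 108393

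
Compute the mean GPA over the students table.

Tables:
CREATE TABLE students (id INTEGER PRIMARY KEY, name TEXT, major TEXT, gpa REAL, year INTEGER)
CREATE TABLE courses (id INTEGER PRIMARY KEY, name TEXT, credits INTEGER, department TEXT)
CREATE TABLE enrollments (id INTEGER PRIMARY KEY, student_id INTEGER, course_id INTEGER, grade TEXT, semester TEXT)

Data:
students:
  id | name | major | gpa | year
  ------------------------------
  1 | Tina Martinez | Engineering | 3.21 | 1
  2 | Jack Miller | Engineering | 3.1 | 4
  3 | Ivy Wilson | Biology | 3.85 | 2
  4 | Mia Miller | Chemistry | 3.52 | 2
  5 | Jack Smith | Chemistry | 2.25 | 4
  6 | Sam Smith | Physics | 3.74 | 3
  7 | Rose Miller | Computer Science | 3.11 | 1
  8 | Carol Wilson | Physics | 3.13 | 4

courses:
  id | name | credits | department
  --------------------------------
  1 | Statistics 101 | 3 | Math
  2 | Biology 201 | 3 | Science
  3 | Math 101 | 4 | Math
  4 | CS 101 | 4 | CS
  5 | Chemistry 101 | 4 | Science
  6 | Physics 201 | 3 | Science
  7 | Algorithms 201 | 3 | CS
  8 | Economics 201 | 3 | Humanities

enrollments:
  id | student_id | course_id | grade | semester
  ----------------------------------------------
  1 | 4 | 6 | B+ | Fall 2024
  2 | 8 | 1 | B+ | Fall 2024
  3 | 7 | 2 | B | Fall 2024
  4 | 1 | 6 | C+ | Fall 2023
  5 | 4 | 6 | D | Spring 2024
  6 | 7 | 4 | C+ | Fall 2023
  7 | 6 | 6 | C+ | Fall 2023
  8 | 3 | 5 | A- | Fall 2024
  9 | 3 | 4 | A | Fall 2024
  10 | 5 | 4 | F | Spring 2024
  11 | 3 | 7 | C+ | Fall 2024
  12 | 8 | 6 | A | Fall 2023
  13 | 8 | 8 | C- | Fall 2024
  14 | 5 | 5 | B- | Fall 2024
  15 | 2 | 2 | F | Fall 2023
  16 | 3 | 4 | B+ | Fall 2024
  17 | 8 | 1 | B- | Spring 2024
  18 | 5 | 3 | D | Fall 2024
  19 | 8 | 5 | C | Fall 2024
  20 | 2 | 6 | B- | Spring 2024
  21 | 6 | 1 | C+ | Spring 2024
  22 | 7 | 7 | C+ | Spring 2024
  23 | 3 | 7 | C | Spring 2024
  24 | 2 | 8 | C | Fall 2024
SELECT AVG(gpa) FROM students

Execution result:
3.24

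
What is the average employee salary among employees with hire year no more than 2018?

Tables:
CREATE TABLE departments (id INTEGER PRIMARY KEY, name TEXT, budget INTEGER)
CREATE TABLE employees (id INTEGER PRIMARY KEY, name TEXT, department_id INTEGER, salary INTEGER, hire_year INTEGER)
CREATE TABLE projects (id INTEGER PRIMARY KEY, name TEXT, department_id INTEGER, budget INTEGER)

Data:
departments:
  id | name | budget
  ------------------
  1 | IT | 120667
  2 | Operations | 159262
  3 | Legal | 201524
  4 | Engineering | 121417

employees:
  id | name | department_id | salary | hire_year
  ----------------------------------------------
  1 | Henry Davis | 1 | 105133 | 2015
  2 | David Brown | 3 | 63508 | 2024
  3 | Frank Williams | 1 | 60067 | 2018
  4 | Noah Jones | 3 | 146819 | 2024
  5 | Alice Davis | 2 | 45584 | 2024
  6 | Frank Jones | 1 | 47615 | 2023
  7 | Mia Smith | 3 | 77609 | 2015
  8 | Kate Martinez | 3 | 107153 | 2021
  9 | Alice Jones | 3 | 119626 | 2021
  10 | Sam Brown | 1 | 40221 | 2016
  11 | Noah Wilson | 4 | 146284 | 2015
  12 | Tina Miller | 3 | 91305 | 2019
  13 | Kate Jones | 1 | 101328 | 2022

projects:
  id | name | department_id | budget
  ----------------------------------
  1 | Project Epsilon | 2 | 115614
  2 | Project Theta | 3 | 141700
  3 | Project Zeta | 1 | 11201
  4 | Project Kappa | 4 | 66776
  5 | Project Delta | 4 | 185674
SELECT AVG(salary) FROM employees WHERE hire_year <= 2018

Execution result:
85862.80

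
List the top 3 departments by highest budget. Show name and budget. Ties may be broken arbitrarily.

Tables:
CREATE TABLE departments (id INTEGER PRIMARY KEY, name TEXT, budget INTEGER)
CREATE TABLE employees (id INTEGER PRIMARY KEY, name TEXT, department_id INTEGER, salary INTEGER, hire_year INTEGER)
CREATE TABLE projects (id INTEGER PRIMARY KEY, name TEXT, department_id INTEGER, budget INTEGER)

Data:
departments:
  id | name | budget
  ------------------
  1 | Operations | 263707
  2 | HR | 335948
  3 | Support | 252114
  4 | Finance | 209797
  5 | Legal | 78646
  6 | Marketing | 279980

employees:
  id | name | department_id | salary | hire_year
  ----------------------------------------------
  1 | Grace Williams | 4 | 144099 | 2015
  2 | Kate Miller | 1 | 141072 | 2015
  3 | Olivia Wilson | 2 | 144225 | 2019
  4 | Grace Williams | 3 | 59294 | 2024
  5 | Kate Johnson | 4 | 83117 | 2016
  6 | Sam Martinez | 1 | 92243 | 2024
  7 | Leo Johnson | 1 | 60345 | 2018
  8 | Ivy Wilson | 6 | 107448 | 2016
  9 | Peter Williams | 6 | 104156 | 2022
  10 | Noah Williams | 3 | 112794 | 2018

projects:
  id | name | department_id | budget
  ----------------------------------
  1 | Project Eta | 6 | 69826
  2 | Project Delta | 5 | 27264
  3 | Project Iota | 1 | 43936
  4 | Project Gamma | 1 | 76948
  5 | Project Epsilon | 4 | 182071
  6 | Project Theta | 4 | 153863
SELECT name, budget FROM departments ORDER BY budget DESC LIMIT 3

Execution result:
name | budget
HR | 335948
Marketing | 279980
Operations | 263707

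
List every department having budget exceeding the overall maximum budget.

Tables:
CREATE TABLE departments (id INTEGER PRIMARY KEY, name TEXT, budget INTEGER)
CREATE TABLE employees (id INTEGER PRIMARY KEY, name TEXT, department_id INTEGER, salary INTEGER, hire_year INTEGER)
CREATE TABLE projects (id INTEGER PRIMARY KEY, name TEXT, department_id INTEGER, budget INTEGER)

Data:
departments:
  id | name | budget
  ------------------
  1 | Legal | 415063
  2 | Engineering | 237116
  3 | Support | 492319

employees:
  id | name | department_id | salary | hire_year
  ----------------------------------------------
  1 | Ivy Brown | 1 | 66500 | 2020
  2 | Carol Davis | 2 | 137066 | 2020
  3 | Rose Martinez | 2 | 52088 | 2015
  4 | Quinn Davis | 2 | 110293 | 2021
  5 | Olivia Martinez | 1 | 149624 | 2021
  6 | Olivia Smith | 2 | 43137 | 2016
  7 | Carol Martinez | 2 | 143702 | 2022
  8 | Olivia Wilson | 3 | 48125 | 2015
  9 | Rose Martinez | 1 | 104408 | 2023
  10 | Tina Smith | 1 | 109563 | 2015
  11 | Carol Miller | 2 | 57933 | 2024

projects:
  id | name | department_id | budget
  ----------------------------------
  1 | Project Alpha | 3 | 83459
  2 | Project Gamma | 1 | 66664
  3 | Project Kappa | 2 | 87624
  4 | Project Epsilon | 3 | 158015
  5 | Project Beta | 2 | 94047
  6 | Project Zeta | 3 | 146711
SELECT name, budget FROM departments WHERE budget > (SELECT MAX(budget) FROM departments)

Execution result:
(no rows)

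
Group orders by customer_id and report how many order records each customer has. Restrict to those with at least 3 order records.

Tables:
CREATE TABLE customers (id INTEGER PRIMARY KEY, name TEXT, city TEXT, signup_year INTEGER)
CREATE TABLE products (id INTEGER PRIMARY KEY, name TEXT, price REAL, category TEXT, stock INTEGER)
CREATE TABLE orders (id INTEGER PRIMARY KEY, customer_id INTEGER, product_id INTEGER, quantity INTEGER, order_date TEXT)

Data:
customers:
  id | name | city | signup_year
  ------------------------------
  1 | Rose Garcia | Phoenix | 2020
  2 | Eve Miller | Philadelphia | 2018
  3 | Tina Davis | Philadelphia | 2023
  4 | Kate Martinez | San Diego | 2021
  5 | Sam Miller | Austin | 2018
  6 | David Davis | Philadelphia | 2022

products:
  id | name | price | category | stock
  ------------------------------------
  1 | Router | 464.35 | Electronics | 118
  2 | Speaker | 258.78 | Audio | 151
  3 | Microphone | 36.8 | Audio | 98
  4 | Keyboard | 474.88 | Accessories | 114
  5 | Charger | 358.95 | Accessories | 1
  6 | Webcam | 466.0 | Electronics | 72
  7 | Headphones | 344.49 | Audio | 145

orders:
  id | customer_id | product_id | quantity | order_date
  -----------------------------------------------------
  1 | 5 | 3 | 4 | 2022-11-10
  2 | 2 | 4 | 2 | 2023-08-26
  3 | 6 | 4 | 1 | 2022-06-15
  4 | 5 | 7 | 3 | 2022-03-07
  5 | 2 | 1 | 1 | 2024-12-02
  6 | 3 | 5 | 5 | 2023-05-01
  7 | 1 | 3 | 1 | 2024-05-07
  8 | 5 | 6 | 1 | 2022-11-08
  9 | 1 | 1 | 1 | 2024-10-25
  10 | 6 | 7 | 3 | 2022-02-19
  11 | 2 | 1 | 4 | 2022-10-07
SELECT customer_id, COUNT(*) AS order_count FROM orders GROUP BY customer_id HAVING COUNT(*) >= 3

Execution result:
customer_id | order_count
2 | 3
5 | 3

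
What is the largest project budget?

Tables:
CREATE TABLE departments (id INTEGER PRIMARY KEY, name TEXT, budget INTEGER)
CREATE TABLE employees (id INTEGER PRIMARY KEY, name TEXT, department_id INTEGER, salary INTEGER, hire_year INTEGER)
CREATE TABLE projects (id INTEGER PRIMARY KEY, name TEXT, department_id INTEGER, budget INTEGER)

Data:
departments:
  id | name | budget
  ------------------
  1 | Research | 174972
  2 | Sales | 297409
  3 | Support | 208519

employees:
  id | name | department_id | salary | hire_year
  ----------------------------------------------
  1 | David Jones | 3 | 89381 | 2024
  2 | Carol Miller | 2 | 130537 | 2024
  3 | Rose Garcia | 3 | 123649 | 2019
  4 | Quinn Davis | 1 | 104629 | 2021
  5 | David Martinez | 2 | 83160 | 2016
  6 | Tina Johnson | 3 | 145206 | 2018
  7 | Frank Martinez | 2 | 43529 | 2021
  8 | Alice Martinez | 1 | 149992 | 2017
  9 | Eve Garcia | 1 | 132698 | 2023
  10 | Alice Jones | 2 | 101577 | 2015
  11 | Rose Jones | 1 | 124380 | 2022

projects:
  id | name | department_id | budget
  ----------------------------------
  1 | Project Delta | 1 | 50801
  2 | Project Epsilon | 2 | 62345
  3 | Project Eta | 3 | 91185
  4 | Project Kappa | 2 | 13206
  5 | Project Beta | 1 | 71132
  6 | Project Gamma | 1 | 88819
SELECT MAX(budget) FROM projects

Execution result:
91185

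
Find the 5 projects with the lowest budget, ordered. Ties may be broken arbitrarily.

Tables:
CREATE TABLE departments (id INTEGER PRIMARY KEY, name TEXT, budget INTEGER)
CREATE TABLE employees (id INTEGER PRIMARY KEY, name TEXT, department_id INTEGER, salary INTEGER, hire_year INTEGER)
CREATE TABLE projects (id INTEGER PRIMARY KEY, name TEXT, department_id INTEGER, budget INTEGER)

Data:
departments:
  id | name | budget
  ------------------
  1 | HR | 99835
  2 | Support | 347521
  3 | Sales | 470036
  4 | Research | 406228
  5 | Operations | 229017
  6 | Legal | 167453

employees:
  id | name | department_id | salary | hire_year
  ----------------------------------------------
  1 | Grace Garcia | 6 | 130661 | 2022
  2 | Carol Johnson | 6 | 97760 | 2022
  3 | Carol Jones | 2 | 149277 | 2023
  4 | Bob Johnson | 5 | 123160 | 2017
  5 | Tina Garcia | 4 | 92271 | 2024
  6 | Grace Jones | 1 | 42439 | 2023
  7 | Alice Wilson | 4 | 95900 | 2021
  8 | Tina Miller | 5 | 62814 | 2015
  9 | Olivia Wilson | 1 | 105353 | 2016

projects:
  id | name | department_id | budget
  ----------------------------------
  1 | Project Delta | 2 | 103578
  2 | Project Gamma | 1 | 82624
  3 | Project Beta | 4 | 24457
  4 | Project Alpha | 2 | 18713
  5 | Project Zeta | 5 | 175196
SELECT name, budget FROM projects ORDER BY budget ASC LIMIT 5

Execution result:
name | budget
Project Alpha | 18713
Project Beta | 24457
Project Gamma | 82624
Project Delta | 103578
Project Zeta | 175196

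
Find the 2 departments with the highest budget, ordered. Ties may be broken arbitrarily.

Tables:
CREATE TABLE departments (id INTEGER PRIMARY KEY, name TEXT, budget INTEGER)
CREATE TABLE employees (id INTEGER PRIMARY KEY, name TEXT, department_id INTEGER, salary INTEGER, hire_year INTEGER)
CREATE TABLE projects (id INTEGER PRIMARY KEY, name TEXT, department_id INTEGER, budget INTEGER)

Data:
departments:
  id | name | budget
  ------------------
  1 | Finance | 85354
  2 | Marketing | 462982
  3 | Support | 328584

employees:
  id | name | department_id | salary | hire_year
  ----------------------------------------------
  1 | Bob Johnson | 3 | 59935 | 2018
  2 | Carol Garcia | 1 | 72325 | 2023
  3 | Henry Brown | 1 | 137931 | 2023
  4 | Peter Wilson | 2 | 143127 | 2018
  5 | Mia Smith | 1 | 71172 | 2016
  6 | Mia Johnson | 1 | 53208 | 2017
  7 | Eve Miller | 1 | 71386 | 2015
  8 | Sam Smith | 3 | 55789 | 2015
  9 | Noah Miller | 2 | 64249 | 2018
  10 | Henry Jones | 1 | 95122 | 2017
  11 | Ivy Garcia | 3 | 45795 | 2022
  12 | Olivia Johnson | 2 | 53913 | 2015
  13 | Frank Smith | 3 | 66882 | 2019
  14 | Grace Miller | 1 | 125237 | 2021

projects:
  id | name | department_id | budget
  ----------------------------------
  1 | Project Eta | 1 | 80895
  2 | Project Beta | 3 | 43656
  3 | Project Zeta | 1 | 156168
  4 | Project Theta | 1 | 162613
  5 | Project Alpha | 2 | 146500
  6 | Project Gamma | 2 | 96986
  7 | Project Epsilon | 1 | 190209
SELECT name, budget FROM departments ORDER BY budget DESC LIMIT 2

Execution result:
name | budget
Marketing | 462982
Support | 328584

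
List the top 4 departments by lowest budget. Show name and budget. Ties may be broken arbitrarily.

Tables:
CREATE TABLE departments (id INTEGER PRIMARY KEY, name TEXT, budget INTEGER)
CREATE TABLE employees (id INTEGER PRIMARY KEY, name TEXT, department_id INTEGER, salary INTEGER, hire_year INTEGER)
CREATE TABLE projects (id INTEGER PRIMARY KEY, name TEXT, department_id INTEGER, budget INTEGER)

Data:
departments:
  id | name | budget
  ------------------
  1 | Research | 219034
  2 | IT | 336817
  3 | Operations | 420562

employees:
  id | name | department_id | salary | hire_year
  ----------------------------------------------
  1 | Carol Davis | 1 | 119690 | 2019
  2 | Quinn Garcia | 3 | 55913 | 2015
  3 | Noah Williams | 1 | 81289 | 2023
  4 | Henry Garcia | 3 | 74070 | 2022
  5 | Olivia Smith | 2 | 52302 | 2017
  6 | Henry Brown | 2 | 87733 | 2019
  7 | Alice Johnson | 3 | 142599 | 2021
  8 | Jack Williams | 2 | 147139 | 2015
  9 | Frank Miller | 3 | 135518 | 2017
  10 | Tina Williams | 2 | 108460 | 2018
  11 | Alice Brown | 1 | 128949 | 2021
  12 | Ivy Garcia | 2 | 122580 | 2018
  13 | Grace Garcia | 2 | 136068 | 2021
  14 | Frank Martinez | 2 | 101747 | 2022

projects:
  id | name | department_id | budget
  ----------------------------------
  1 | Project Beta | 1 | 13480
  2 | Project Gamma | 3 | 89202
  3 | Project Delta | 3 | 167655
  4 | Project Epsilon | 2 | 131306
SELECT name, budget FROM departments ORDER BY budget ASC LIMIT 4

Execution result:
name | budget
Research | 219034
IT | 336817
Operations | 420562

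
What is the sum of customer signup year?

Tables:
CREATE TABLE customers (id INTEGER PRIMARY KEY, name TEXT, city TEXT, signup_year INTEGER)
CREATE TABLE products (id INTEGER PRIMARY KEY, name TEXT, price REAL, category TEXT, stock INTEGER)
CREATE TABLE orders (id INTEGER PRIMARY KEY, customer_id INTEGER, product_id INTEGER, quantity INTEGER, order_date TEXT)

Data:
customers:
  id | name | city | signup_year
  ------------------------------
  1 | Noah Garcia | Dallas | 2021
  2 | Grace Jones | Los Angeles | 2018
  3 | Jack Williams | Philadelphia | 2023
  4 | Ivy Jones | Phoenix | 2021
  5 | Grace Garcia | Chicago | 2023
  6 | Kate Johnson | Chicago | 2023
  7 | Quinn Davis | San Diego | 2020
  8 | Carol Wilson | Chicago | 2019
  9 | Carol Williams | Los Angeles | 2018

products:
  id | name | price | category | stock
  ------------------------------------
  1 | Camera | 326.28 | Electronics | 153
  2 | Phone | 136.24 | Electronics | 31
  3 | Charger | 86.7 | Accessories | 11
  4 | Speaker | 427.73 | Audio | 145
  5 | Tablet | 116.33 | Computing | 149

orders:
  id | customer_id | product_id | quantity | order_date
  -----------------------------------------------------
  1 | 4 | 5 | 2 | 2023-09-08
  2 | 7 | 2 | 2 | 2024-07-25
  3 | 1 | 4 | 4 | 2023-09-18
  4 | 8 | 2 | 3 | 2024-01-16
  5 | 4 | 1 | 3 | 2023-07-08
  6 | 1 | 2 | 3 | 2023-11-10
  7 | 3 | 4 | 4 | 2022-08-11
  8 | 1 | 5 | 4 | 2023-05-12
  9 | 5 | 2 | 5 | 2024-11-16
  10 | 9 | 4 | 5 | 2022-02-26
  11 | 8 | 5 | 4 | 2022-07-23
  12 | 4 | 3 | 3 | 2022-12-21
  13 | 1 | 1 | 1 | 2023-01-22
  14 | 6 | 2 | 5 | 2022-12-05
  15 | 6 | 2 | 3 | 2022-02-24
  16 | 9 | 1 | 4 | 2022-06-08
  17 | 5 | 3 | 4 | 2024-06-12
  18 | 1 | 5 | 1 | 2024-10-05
SELECT SUM(signup_year) FROM customers

Execution result:
18186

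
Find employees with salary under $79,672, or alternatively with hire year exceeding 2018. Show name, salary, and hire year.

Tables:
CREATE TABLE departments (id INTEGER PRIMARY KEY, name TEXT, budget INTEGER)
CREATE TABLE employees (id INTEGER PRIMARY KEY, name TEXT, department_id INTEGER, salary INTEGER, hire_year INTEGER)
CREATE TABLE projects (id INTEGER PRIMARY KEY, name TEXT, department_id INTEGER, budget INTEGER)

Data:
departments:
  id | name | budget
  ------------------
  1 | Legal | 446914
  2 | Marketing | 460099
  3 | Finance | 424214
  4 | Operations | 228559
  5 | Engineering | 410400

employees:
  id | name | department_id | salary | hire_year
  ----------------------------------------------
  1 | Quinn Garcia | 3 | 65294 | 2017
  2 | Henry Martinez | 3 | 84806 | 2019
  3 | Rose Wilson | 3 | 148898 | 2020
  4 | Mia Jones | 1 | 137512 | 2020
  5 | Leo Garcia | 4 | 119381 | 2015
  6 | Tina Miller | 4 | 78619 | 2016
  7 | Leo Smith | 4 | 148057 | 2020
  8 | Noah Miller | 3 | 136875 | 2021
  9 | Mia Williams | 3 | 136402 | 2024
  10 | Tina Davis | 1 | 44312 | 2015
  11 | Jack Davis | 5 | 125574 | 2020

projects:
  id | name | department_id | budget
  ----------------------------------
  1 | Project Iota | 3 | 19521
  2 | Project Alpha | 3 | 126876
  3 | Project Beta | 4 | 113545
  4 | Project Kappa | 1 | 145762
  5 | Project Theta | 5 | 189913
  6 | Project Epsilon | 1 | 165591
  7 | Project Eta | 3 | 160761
SELECT name, salary, hire_year FROM employees WHERE salary < 79672 OR hire_year > 2018

Execution result:
name | salary | hire_year
Quinn Garcia | 65294 | 2017
Henry Martinez | 84806 | 2019
Rose Wilson | 148898 | 2020
Mia Jones | 137512 | 2020
Tina Miller | 78619 | 2016
Leo Smith | 148057 | 2020
Noah Miller | 136875 | 2021
Mia Williams | 136402 | 2024
Tina Davis | 44312 | 2015
Jack Davis | 125574 | 2020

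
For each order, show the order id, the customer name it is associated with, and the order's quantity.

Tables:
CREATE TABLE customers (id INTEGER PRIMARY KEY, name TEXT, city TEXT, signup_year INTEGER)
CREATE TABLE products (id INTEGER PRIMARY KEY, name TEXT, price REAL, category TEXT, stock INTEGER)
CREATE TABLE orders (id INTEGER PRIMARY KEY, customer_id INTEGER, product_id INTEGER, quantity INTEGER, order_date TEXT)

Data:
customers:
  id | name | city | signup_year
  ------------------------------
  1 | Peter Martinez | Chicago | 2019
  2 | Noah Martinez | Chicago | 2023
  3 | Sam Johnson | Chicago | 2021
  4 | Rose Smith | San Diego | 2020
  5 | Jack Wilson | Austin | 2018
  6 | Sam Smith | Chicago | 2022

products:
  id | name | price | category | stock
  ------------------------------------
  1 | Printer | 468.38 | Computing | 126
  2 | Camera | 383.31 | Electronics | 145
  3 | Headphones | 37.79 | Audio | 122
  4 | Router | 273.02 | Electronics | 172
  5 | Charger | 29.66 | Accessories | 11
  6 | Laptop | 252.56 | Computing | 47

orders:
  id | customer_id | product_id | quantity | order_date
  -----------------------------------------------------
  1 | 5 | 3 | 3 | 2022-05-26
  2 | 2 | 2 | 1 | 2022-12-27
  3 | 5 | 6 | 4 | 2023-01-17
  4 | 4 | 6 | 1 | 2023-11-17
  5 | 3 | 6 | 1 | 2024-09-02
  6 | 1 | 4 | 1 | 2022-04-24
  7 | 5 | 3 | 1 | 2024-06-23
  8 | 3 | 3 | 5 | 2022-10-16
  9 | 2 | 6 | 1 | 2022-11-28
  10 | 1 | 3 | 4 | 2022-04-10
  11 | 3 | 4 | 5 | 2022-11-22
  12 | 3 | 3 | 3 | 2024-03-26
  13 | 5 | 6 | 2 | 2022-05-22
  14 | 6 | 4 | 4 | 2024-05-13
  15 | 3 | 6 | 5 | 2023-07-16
SELECT c.id, p.name AS customer, c.quantity FROM orders c JOIN customers p ON c.customer_id = p.id

Execution result:
id | customer | quantity
1 | Jack Wilson | 3
2 | Noah Martinez | 1
3 | Jack Wilson | 4
4 | Rose Smith | 1
5 | Sam Johnson | 1
6 | Peter Martinez | 1
7 | Jack Wilson | 1
8 | Sam Johnson | 5
9 | Noah Martinez | 1
10 | Peter Martinez | 4
11 | Sam Johnson | 5
12 | Sam Johnson | 3
13 | Jack Wilson | 2
14 | Sam Smith | 4
15 | Sam Johnson | 5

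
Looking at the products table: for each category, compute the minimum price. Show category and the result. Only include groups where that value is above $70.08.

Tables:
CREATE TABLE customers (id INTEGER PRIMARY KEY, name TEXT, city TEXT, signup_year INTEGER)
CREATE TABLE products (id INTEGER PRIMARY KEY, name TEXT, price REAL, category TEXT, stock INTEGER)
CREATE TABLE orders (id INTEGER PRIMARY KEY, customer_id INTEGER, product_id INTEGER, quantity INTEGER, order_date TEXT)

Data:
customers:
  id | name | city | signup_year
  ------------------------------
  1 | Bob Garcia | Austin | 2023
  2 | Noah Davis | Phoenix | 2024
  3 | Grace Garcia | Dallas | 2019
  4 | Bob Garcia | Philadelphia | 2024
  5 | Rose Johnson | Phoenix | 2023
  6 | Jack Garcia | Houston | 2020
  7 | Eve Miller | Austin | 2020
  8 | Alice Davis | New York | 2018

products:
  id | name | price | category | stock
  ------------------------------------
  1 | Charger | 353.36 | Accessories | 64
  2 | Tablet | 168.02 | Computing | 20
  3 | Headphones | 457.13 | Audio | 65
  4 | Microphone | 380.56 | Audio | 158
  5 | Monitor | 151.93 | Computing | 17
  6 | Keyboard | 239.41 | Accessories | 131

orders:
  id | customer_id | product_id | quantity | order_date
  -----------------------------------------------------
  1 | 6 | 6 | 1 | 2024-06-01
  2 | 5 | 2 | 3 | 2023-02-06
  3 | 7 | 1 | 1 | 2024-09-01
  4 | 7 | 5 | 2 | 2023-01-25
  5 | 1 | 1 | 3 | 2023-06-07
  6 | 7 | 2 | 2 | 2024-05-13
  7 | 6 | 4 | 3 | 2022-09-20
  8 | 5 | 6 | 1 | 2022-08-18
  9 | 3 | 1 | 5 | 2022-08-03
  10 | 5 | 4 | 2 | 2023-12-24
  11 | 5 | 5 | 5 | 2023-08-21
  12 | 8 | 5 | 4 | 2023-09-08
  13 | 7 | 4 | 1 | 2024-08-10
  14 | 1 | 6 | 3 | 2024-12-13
SELECT category, MIN(price) AS min_price FROM products GROUP BY category HAVING MIN(price) > 70.08

Execution result:
category | min_price
Accessories | 239.41
Audio | 380.56
Computing | 151.93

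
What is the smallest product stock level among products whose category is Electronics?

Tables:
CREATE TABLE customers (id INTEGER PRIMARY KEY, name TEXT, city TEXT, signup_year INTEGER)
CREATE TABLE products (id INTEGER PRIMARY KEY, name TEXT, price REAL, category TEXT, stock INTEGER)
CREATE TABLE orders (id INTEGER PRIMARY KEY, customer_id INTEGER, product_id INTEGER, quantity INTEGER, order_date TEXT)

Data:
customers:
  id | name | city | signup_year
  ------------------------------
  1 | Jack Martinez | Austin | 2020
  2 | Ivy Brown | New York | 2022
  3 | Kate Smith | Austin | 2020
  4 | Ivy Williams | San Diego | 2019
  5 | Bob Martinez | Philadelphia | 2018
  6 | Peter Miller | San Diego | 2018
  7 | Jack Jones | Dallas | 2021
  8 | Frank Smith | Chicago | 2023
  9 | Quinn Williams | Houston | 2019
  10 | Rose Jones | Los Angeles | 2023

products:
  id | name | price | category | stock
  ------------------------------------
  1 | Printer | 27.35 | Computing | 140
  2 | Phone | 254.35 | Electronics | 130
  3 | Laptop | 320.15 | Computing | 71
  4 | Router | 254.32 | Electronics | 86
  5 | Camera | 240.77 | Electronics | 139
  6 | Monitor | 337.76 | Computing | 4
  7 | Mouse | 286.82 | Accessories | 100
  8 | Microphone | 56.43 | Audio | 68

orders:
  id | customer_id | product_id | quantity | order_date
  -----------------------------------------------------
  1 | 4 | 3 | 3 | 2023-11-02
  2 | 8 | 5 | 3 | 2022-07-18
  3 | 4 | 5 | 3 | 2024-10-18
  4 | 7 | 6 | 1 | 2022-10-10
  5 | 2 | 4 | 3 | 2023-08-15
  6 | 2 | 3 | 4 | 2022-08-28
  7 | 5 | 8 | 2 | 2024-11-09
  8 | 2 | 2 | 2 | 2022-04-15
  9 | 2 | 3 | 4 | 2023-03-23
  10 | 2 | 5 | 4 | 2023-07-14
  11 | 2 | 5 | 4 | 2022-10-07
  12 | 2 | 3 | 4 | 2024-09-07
SELECT MIN(stock) FROM products WHERE category = 'Electronics'

Execution result:
86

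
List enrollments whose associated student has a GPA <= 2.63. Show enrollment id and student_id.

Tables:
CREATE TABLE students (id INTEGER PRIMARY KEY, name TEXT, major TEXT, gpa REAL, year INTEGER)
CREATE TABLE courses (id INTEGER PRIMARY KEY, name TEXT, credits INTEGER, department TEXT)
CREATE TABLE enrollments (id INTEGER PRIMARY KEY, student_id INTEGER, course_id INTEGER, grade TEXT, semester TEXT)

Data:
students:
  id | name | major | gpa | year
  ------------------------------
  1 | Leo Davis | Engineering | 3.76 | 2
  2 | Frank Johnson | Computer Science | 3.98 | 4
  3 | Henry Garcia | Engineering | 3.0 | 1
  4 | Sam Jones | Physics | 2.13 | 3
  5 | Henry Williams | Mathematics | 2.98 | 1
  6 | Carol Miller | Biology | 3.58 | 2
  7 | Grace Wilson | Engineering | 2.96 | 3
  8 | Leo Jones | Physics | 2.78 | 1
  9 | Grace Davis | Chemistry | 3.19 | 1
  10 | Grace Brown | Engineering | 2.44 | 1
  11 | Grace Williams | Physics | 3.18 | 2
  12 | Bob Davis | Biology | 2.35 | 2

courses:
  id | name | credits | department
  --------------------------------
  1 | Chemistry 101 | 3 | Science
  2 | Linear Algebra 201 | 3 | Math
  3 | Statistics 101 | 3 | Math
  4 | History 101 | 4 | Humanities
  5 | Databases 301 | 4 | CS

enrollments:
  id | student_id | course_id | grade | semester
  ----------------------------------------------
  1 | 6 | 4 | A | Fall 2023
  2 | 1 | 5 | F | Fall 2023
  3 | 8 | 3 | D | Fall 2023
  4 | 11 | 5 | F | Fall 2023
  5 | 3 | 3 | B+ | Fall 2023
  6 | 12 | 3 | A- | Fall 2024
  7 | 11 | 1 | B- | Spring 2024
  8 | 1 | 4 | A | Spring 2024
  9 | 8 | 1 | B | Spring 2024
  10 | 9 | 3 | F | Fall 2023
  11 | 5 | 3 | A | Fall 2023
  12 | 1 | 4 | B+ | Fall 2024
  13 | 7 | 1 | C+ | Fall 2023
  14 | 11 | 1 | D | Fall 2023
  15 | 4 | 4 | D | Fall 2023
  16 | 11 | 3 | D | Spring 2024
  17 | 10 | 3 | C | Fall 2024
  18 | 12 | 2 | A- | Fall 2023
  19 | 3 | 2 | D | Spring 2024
SELECT id, student_id FROM enrollments WHERE student_id IN (SELECT id FROM students WHERE gpa <= 2.63)

Execution result:
id | student_id
6 | 12
15 | 4
17 | 10
18 | 12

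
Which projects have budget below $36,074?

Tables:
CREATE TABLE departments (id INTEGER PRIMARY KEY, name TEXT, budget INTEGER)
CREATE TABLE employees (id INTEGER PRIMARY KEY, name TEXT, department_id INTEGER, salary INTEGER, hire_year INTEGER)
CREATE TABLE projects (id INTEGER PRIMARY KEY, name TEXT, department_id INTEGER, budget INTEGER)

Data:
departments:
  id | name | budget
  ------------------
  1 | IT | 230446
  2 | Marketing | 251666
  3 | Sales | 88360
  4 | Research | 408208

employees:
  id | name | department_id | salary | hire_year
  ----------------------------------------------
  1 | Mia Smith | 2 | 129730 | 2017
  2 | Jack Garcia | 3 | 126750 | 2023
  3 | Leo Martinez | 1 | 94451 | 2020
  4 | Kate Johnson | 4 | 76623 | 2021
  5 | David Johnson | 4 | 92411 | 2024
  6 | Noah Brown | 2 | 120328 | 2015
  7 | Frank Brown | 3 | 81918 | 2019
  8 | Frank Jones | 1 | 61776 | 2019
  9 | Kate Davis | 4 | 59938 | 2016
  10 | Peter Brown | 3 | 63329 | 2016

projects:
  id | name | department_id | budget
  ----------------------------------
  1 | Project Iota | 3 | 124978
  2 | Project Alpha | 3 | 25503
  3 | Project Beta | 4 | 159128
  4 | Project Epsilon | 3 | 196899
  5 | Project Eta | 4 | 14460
SELECT name, budget FROM projects WHERE budget < 36074

Execution result:
name | budget
Project Alpha | 25503
Project Eta | 14460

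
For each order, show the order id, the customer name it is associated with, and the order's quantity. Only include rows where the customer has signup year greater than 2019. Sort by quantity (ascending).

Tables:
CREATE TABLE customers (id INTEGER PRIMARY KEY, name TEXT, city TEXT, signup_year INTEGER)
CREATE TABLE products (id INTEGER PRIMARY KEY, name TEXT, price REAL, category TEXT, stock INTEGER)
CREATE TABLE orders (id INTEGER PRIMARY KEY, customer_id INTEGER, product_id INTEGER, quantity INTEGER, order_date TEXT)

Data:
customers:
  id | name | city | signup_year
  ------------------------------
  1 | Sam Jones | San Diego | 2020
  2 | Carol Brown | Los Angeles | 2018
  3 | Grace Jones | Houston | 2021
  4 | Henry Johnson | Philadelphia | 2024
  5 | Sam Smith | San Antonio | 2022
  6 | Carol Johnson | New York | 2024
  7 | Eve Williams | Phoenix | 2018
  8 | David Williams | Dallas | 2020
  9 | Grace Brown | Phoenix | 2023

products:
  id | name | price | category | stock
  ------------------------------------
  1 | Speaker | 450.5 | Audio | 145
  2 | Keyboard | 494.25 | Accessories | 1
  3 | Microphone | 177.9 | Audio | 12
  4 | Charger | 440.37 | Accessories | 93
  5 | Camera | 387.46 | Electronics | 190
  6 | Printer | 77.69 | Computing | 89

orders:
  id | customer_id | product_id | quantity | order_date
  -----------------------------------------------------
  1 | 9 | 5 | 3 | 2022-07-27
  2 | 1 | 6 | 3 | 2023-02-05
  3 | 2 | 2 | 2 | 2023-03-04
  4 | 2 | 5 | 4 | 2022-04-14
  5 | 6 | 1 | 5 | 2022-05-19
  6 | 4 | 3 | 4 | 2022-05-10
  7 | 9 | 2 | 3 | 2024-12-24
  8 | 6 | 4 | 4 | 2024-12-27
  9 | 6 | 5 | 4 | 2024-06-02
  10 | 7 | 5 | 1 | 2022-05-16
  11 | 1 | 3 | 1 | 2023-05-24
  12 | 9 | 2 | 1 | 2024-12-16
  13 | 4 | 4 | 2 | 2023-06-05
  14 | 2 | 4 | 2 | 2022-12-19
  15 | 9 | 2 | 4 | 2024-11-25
SELECT c.id, p.name AS customer, c.quantity FROM orders c JOIN customers p ON c.customer_id = p.id WHERE p.signup_year > 2019 ORDER BY c.quantity ASC

Execution result:
id | customer | quantity
11 | Sam Jones | 1
12 | Grace Brown | 1
13 | Henry Johnson | 2
1 | Grace Brown | 3
2 | Sam Jones | 3
7 | Grace Brown | 3
6 | Henry Johnson | 4
8 | Carol Johnson | 4
9 | Carol Johnson | 4
15 | Grace Brown | 4
5 | Carol Johnson | 5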